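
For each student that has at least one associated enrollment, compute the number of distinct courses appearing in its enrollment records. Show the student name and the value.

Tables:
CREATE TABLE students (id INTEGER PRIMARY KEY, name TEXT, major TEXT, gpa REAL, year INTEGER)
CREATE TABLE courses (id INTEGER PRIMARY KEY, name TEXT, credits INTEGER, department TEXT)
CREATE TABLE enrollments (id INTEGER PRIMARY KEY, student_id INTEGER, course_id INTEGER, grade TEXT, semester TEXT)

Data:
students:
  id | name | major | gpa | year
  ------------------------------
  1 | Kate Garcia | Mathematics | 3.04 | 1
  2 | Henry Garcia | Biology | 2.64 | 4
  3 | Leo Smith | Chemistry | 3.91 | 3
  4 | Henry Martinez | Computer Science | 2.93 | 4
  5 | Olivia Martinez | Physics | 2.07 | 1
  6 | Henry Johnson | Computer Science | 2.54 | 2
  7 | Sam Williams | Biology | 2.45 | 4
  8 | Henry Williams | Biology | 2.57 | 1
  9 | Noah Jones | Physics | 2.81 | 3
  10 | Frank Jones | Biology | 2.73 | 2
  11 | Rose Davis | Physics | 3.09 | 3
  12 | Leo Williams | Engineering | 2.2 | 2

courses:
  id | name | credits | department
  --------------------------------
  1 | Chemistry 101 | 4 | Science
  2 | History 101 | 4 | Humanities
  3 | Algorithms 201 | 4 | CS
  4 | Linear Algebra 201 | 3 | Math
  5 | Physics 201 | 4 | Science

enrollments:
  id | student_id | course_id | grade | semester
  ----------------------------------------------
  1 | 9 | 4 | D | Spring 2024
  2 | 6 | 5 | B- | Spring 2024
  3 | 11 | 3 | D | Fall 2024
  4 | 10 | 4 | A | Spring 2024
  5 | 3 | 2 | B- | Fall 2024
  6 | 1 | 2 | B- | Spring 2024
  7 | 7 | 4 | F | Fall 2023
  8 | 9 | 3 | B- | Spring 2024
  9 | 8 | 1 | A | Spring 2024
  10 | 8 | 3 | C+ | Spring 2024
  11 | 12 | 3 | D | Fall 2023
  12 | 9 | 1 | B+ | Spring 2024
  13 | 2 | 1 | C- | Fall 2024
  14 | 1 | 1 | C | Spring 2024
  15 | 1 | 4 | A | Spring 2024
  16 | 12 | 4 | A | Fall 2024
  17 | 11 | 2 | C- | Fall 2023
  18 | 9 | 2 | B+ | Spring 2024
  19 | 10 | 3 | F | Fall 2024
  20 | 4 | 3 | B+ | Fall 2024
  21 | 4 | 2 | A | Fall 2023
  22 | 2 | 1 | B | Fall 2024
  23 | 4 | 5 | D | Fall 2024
SELECT p.name, COUNT(DISTINCT c.course_id) AS distinct_course_count FROM enrollments c JOIN students p ON c.student_id = p.id GROUP BY p.id, p.name

Execution result:
name | distinct_course_count
Kate Garcia | 3
Henry Garcia | 1
Leo Smith | 1
Henry Martinez | 3
Henry Johnson | 1
Sam Williams | 1
Henry Williams | 2
Noah Jones | 4
Frank Jones | 2
Rose Davis | 2
Leo Williams | 2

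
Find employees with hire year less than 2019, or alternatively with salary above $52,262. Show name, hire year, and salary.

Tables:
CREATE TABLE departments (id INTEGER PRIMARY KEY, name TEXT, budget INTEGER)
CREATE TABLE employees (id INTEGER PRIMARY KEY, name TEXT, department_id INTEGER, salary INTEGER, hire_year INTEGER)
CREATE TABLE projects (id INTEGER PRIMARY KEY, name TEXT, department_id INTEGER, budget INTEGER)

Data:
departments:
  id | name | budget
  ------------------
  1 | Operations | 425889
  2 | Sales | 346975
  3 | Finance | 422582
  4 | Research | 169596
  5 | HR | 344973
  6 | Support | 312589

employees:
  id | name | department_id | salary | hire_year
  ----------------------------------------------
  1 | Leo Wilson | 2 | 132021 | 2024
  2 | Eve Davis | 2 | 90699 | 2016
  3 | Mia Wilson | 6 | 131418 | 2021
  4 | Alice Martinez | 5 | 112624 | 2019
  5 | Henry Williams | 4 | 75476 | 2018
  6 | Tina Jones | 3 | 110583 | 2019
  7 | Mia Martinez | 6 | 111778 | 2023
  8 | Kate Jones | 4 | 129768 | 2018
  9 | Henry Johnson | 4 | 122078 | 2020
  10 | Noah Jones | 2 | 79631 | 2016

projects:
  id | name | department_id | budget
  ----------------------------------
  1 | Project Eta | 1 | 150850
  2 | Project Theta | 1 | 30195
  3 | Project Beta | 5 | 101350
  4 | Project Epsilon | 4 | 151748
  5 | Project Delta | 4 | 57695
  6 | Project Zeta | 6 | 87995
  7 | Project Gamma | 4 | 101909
SELECT name, hire_year, salary FROM employees WHERE hire_year < 2019 OR salary > 52262

Execution result:
name | hire_year | salary
Leo Wilson | 2024 | 132021
Eve Davis | 2016 | 90699
Mia Wilson | 2021 | 131418
Alice Martinez | 2019 | 112624
Henry Williams | 2018 | 75476
Tina Jones | 2019 | 110583
Mia Martinez | 2023 | 111778
Kate Jones | 2018 | 129768
Henry Johnson | 2020 | 122078
Noah Jones | 2016 | 79631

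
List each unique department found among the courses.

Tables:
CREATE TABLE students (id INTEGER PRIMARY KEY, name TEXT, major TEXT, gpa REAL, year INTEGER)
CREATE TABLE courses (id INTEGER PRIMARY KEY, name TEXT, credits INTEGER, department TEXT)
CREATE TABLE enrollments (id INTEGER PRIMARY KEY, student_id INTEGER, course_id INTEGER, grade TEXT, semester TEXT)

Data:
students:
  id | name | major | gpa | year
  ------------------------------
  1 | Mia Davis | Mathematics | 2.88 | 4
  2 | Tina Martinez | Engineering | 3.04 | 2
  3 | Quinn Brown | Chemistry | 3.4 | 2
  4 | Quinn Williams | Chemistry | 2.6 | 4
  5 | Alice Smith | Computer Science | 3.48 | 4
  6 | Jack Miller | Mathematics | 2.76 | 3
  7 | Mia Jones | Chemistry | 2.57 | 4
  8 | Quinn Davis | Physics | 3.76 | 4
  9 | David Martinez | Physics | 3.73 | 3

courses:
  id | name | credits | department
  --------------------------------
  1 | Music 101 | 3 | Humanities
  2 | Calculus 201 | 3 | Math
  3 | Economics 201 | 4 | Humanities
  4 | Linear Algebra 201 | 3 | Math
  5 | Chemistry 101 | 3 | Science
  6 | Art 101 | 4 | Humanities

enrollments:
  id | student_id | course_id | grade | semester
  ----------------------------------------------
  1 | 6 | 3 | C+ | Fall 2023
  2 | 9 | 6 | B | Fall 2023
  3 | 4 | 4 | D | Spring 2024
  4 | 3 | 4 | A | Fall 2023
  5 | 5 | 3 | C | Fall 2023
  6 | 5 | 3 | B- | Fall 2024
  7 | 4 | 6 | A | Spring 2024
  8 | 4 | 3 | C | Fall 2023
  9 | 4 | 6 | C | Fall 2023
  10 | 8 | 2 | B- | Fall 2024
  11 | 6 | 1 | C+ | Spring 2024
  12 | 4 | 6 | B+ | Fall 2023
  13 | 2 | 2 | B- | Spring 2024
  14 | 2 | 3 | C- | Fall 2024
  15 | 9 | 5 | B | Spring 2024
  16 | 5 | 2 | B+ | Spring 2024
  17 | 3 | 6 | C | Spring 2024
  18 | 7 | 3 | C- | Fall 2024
SELECT DISTINCT department FROM courses

Execution result:
department
Humanities
Math
Science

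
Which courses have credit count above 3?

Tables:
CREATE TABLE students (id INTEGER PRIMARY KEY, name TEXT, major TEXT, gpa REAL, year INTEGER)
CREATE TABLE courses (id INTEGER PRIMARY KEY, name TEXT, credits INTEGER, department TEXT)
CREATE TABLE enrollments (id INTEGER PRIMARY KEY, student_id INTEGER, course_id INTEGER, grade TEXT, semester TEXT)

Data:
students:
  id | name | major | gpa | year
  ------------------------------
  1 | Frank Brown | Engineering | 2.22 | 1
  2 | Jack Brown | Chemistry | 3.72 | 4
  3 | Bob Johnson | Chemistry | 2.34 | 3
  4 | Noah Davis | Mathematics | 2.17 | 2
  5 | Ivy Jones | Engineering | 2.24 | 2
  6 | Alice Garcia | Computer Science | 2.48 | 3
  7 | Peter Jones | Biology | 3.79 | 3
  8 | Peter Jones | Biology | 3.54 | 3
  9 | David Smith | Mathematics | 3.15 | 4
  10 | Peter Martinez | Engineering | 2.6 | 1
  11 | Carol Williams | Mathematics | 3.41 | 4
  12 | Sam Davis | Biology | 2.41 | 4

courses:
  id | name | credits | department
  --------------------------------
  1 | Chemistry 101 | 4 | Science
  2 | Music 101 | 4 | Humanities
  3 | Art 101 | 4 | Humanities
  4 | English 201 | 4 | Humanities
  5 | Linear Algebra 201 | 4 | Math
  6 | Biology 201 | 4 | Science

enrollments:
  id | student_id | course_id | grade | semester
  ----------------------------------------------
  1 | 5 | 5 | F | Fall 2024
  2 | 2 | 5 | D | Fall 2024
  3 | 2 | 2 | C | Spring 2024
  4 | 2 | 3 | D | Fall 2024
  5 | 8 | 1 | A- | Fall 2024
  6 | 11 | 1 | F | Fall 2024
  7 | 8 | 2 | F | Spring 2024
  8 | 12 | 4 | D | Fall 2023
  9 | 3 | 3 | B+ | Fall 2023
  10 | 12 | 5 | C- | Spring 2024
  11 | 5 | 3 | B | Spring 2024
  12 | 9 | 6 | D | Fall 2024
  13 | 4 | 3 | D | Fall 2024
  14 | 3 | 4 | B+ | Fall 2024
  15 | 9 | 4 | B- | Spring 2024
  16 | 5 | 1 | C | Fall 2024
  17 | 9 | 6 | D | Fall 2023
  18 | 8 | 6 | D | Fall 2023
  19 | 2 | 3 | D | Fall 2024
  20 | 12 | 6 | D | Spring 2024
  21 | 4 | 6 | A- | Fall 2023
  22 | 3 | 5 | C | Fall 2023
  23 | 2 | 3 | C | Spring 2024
SELECT name, credits FROM courses WHERE credits > 3

Execution result:
name | credits
Chemistry 101 | 4
Music 101 | 4
Art 101 | 4
English 201 | 4
Linear Algebra 201 | 4
Biology 201 | 4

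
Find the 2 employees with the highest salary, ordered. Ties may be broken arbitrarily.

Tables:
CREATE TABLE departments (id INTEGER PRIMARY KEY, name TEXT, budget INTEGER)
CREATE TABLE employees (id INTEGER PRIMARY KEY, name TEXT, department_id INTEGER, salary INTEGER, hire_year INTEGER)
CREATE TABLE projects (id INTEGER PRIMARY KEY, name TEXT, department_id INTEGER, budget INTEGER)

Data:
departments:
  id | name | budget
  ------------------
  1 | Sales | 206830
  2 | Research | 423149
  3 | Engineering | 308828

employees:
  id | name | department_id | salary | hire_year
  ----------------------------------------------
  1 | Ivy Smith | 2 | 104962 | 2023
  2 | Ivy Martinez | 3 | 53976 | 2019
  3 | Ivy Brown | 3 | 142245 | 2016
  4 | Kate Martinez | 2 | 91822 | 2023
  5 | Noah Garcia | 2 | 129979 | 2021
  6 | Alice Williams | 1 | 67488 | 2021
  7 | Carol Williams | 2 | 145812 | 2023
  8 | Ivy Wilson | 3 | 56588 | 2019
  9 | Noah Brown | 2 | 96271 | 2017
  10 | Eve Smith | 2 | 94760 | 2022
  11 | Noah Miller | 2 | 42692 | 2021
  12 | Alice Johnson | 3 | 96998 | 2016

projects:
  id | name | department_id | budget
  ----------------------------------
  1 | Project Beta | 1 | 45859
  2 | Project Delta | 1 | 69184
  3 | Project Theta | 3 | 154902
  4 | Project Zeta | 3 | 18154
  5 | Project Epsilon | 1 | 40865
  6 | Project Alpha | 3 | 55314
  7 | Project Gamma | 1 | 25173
SELECT name, salary FROM employees ORDER BY salary DESC LIMIT 2

Execution result:
name | salary
Carol Williams | 145812
Ivy Brown | 142245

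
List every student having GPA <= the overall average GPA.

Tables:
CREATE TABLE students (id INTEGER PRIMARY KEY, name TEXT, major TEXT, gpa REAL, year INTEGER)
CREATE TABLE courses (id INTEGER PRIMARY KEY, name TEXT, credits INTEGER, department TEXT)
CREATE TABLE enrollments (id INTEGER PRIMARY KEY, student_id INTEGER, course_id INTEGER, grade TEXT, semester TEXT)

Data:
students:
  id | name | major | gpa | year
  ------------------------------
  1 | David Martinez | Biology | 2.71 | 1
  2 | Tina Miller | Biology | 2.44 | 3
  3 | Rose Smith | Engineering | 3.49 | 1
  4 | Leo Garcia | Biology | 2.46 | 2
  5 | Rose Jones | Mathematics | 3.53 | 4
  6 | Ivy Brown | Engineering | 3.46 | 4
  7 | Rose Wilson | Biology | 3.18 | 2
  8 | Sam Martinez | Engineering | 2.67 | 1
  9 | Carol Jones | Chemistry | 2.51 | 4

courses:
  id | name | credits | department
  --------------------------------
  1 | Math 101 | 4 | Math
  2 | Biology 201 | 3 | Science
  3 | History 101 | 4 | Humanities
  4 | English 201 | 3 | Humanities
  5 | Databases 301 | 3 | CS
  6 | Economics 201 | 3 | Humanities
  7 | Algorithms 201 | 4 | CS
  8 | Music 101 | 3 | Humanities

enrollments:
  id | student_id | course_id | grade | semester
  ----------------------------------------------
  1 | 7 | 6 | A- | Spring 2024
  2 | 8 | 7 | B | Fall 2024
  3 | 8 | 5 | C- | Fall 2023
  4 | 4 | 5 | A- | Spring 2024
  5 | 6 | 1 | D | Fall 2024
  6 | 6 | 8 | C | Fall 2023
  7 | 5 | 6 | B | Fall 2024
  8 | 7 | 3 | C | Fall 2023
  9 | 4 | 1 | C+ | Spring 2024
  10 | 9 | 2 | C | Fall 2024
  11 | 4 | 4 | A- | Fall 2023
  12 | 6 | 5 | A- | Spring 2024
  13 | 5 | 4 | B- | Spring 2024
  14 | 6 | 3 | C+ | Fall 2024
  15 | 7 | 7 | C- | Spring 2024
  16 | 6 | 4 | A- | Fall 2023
SELECT name, gpa FROM students WHERE gpa <= (SELECT AVG(gpa) FROM students)

Execution result:
name | gpa
David Martinez | 2.71
Tina Miller | 2.44
Leo Garcia | 2.46
Sam Martinez | 2.67
Carol Jones | 2.51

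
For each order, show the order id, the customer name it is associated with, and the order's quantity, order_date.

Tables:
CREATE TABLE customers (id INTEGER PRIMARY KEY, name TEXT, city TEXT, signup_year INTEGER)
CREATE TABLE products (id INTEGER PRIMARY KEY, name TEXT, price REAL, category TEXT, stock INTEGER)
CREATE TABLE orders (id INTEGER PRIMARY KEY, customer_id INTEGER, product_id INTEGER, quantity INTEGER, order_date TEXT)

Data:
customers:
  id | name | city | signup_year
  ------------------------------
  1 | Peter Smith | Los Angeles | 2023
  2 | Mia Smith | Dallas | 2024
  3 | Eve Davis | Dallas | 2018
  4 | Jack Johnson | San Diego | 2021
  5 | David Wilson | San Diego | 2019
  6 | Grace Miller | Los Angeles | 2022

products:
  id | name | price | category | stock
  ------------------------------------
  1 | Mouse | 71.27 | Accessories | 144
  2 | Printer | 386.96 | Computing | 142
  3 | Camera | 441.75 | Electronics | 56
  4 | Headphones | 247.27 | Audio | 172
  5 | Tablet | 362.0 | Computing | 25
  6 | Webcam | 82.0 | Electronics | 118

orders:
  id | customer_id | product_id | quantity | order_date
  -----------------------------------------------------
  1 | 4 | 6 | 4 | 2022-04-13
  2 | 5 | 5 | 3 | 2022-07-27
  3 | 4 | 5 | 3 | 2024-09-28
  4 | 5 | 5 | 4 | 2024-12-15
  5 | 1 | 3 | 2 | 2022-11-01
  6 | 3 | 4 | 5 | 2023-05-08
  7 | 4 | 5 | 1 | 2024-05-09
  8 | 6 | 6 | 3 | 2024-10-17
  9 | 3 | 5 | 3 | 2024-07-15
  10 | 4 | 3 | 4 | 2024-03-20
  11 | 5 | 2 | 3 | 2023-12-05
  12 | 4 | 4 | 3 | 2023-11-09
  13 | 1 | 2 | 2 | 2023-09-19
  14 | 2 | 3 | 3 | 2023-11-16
SELECT c.id, p.name AS customer, c.quantity, c.order_date FROM orders c JOIN customers p ON c.customer_id = p.id

Execution result:
id | customer | quantity | order_date
1 | Jack Johnson | 4 | 2022-04-13
2 | David Wilson | 3 | 2022-07-27
3 | Jack Johnson | 3 | 2024-09-28
4 | David Wilson | 4 | 2024-12-15
5 | Peter Smith | 2 | 2022-11-01
6 | Eve Davis | 5 | 2023-05-08
7 | Jack Johnson | 1 | 2024-05-09
8 | Grace Miller | 3 | 2024-10-17
9 | Eve Davis | 3 | 2024-07-15
10 | Jack Johnson | 4 | 2024-03-20
11 | David Wilson | 3 | 2023-12-05
12 | Jack Johnson | 3 | 2023-11-09
13 | Peter Smith | 2 | 2023-09-19
14 | Mia Smith | 3 | 2023-11-16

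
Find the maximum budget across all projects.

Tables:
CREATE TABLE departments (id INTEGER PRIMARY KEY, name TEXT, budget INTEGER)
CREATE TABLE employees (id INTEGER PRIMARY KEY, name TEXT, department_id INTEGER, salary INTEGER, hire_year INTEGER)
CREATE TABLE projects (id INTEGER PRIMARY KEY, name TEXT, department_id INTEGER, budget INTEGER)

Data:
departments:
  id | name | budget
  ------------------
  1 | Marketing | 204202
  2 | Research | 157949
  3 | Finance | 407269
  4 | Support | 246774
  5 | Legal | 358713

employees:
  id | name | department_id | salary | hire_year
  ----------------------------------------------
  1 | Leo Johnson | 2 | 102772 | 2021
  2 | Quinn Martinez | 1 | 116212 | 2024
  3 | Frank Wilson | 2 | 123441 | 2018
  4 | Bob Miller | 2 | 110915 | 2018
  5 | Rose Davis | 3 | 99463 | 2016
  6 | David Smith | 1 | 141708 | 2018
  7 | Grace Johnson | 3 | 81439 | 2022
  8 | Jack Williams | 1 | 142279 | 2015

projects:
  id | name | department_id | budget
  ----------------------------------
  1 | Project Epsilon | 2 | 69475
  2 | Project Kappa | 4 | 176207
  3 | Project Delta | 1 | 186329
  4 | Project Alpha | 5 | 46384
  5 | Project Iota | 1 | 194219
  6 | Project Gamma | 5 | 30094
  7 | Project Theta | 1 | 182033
SELECT MAX(budget) FROM projects

Execution result:
194219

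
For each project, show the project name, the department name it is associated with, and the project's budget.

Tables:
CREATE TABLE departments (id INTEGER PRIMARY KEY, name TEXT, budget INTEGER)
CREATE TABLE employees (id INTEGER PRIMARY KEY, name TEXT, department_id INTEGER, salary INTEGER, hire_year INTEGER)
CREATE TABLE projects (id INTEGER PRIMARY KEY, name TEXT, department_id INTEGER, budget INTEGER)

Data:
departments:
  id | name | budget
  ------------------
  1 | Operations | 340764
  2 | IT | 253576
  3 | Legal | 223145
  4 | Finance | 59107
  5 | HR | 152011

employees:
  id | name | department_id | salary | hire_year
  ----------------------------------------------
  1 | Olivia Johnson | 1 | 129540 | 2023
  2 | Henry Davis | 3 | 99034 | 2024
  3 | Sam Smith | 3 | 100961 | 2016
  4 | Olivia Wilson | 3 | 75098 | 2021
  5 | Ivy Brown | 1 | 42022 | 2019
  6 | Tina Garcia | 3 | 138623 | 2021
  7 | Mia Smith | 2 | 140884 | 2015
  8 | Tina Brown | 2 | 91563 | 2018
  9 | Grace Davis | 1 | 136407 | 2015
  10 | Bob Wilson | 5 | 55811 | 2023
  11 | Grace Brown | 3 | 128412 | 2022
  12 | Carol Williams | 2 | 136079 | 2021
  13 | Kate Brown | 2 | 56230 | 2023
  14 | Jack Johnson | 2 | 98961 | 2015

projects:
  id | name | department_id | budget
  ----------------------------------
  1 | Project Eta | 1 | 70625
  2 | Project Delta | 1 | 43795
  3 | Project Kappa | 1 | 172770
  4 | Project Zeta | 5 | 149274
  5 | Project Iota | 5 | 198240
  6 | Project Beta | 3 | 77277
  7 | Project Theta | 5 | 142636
SELECT c.name, p.name AS department, c.budget FROM projects c JOIN departments p ON c.department_id = p.id

Execution result:
name | department | budget
Project Eta | Operations | 70625
Project Delta | Operations | 43795
Project Kappa | Operations | 172770
Project Zeta | HR | 149274
Project Iota | HR | 198240
Project Beta | Legal | 77277
Project Theta | HR | 142636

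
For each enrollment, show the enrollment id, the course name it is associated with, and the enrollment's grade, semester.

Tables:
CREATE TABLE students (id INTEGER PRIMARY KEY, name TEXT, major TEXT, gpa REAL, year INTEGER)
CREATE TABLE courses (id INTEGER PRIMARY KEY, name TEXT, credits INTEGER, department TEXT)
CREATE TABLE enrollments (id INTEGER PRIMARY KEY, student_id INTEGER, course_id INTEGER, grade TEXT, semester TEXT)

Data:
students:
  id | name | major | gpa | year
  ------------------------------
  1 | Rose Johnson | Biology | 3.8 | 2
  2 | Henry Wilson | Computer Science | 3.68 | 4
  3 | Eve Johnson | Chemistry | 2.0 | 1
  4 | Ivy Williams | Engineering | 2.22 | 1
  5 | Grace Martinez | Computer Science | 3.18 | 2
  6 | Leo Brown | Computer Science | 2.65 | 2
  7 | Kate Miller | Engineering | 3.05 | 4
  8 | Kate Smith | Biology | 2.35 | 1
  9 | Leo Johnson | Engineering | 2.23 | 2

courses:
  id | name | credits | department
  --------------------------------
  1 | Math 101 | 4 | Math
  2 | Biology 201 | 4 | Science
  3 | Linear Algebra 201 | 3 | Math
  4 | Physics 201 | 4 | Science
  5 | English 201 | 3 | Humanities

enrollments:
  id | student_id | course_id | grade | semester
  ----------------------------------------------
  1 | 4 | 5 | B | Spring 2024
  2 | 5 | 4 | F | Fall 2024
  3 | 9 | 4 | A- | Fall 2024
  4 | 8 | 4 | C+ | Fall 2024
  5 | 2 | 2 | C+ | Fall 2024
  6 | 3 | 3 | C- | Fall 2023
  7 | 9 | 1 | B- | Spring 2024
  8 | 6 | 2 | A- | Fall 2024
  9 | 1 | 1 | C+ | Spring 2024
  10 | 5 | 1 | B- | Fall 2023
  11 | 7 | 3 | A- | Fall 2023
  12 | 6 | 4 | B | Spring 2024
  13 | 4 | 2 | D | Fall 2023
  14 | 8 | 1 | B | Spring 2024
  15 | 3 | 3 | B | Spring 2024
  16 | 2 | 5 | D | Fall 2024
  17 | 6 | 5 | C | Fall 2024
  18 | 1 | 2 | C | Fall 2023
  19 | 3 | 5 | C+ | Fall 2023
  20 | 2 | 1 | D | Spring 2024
SELECT c.id, p.name AS course, c.grade, c.semester FROM enrollments c JOIN courses p ON c.course_id = p.id

Execution result:
id | course | grade | semester
1 | English 201 | B | Spring 2024
2 | Physics 201 | F | Fall 2024
3 | Physics 201 | A- | Fall 2024
4 | Physics 201 | C+ | Fall 2024
5 | Biology 201 | C+ | Fall 2024
6 | Linear Algebra 201 | C- | Fall 2023
7 | Math 101 | B- | Spring 2024
8 | Biology 201 | A- | Fall 2024
9 | Math 101 | C+ | Spring 2024
10 | Math 101 | B- | Fall 2023
11 | Linear Algebra 201 | A- | Fall 2023
12 | Physics 201 | B | Spring 2024
13 | Biology 201 | D | Fall 2023
14 | Math 101 | B | Spring 2024
15 | Linear Algebra 201 | B | Spring 2024
16 | English 201 | D | Fall 2024
17 | English 201 | C | Fall 2024
18 | Biology 201 | C | Fall 2023
19 | English 201 | C+ | Fall 2023
20 | Math 101 | D | Spring 2024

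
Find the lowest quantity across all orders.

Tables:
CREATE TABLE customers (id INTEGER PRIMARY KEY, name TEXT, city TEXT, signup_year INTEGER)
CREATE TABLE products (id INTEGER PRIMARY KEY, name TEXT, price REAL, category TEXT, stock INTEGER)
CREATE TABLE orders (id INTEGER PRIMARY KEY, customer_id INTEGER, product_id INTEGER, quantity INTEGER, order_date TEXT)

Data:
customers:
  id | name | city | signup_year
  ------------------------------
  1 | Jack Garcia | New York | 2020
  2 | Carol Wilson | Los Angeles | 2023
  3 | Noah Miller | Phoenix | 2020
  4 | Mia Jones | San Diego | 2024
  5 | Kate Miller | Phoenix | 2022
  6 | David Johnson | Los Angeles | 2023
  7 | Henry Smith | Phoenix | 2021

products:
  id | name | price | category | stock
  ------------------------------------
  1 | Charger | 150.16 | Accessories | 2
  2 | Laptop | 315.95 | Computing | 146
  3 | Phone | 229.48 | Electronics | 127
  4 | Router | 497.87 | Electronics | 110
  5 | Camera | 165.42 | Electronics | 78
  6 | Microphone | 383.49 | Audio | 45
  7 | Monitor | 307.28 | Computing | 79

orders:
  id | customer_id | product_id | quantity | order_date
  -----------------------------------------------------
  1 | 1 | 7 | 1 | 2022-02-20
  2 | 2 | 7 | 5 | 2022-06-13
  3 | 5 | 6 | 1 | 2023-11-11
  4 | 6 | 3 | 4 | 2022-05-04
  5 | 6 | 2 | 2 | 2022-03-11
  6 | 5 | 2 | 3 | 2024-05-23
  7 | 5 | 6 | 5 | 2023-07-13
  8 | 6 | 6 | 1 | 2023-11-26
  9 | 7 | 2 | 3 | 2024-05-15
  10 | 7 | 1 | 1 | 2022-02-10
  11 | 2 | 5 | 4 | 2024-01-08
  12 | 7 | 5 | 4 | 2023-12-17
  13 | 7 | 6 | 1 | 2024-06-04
SELECT MIN(quantity) FROM orders

Execution result:
1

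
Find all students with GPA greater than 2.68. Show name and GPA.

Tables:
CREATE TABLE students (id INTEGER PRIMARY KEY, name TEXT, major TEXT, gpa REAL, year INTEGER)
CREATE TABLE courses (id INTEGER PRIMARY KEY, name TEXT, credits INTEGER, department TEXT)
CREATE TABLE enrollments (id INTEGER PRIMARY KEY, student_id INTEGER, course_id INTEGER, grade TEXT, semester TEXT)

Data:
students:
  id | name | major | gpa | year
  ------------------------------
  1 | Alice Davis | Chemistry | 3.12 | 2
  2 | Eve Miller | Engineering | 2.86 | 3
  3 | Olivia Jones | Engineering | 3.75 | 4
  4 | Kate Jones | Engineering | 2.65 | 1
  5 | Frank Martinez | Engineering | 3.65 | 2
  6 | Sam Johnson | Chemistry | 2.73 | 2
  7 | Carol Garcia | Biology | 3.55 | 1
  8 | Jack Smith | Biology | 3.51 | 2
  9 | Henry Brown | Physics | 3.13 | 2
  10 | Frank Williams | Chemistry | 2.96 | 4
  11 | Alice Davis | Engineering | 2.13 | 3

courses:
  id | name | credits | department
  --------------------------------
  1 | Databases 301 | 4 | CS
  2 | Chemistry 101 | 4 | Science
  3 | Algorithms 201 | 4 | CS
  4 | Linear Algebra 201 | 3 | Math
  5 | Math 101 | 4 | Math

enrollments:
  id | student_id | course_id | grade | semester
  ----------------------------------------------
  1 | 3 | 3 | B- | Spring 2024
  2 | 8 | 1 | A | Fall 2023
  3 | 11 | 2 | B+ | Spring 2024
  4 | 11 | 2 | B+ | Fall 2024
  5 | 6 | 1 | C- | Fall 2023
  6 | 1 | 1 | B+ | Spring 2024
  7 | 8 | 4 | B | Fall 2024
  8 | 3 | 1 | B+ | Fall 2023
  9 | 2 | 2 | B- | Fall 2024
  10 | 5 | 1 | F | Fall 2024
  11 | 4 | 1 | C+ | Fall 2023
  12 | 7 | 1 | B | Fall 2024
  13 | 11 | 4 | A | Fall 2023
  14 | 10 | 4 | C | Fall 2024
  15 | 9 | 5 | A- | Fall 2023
SELECT name, gpa FROM students WHERE gpa > 2.68

Execution result:
name | gpa
Alice Davis | 3.12
Eve Miller | 2.86
Olivia Jones | 3.75
Frank Martinez | 3.65
Sam Johnson | 2.73
Carol Garcia | 3.55
Jack Smith | 3.51
Henry Brown | 3.13
Frank Williams | 2.96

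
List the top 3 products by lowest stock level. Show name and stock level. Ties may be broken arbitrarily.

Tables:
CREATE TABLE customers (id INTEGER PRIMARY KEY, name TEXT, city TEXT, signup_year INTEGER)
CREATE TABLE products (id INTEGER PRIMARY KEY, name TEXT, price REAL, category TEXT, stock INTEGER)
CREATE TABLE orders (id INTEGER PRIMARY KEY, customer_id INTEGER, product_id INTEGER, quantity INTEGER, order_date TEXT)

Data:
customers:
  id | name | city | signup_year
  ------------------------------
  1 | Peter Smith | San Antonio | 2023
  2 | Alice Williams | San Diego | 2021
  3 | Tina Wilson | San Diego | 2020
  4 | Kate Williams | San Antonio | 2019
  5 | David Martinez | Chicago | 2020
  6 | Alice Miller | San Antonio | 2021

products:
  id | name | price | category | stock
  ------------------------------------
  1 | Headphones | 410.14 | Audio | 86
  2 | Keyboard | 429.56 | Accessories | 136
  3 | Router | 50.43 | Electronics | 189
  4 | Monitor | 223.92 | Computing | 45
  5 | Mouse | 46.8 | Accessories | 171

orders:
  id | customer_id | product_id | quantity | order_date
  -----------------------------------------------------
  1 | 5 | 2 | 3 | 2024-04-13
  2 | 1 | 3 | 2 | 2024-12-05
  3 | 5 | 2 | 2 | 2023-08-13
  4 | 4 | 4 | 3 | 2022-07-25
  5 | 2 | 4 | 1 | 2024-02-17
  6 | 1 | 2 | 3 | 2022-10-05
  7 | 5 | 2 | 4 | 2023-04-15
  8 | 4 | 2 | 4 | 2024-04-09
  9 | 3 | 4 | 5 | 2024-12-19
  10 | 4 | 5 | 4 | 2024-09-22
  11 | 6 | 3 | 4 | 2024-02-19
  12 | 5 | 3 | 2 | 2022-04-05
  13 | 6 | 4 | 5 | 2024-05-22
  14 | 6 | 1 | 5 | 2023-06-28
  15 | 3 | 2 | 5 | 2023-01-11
SELECT name, stock FROM products ORDER BY stock ASC LIMIT 3

Execution result:
name | stock
Monitor | 45
Headphones | 86
Keyboard | 136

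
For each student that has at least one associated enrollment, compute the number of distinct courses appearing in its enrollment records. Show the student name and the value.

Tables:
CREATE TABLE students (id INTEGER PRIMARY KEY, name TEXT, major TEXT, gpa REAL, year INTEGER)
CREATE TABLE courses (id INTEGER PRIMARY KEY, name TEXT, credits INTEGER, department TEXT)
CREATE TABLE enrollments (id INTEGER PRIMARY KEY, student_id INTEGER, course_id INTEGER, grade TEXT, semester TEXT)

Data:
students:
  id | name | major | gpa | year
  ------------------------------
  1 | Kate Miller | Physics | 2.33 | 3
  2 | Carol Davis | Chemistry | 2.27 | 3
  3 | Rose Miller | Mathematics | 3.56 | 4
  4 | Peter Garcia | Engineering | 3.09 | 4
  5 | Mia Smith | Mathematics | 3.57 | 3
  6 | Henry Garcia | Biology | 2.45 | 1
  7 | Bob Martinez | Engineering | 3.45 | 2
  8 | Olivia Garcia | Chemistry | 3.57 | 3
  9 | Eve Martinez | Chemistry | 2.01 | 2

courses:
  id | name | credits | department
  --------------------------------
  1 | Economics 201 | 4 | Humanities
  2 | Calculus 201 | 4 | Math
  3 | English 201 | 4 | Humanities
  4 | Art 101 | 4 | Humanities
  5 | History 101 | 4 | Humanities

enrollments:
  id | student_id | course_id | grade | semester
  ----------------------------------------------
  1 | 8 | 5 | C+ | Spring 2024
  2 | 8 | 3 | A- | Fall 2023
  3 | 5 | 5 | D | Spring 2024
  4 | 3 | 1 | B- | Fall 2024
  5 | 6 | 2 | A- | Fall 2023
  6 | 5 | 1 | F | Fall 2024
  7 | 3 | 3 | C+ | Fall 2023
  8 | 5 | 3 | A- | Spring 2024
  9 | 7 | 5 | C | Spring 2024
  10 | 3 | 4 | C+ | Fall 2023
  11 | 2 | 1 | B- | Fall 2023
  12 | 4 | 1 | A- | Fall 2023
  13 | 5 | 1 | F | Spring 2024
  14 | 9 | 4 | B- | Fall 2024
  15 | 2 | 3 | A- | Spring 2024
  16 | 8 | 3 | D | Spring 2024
SELECT p.name, COUNT(DISTINCT c.course_id) AS distinct_course_count FROM enrollments c JOIN students p ON c.student_id = p.id GROUP BY p.id, p.name

Execution result:
name | distinct_course_count
Carol Davis | 2
Rose Miller | 3
Peter Garcia | 1
Mia Smith | 3
Henry Garcia | 1
Bob Martinez | 1
Olivia Garcia | 2
Eve Martinez | 1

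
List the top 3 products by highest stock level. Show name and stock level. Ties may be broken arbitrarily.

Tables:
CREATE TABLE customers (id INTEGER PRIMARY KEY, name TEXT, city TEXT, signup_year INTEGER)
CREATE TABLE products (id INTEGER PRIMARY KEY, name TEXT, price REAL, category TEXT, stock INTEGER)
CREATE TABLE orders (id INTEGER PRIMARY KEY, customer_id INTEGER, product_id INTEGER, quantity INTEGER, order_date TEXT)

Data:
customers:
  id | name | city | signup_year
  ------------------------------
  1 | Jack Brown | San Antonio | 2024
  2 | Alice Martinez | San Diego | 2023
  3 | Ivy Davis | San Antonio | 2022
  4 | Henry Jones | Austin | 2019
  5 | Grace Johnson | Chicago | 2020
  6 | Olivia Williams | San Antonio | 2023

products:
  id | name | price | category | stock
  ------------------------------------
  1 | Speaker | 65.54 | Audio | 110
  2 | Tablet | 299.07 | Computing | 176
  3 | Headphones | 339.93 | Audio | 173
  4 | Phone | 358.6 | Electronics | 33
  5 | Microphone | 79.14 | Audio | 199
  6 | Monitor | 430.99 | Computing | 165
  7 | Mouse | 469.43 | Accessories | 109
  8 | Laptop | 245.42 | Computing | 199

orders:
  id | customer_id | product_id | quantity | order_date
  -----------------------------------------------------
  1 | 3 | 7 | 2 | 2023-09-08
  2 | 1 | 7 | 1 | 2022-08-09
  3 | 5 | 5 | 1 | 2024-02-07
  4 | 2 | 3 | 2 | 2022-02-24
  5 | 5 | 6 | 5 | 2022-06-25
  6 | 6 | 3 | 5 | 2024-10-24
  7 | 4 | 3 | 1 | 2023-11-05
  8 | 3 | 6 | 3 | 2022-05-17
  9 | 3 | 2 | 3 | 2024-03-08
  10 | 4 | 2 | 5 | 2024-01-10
SELECT name, stock FROM products ORDER BY stock DESC LIMIT 3

Execution result:
name | stock
Microphone | 199
Laptop | 199
Tablet | 176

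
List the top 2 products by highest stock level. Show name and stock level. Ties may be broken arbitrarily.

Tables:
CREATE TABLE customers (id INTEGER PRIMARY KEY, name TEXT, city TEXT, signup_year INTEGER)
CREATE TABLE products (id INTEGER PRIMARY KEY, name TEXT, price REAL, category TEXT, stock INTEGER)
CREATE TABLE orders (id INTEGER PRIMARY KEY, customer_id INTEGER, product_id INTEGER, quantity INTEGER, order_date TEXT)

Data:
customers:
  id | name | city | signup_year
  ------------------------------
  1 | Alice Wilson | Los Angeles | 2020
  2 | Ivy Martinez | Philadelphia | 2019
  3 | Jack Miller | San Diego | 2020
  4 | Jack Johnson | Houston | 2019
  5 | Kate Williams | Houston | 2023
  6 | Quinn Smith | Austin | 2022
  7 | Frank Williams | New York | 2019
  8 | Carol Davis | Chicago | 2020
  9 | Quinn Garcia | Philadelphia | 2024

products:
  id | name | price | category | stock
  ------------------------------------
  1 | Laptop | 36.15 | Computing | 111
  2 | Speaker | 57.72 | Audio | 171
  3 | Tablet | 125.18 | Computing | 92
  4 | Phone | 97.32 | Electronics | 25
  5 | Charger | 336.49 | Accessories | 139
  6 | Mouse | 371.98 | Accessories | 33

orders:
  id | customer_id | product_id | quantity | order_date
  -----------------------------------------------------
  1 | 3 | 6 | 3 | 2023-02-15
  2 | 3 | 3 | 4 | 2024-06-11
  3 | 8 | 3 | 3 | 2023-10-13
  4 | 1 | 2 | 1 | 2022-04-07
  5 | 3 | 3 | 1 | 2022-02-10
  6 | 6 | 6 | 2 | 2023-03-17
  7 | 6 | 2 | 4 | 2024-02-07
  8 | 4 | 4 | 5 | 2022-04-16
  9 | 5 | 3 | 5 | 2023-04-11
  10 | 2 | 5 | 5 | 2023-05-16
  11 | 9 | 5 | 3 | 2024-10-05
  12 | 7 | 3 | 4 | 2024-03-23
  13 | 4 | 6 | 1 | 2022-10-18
SELECT name, stock FROM products ORDER BY stock DESC LIMIT 2

Execution result:
name | stock
Speaker | 171
Charger | 139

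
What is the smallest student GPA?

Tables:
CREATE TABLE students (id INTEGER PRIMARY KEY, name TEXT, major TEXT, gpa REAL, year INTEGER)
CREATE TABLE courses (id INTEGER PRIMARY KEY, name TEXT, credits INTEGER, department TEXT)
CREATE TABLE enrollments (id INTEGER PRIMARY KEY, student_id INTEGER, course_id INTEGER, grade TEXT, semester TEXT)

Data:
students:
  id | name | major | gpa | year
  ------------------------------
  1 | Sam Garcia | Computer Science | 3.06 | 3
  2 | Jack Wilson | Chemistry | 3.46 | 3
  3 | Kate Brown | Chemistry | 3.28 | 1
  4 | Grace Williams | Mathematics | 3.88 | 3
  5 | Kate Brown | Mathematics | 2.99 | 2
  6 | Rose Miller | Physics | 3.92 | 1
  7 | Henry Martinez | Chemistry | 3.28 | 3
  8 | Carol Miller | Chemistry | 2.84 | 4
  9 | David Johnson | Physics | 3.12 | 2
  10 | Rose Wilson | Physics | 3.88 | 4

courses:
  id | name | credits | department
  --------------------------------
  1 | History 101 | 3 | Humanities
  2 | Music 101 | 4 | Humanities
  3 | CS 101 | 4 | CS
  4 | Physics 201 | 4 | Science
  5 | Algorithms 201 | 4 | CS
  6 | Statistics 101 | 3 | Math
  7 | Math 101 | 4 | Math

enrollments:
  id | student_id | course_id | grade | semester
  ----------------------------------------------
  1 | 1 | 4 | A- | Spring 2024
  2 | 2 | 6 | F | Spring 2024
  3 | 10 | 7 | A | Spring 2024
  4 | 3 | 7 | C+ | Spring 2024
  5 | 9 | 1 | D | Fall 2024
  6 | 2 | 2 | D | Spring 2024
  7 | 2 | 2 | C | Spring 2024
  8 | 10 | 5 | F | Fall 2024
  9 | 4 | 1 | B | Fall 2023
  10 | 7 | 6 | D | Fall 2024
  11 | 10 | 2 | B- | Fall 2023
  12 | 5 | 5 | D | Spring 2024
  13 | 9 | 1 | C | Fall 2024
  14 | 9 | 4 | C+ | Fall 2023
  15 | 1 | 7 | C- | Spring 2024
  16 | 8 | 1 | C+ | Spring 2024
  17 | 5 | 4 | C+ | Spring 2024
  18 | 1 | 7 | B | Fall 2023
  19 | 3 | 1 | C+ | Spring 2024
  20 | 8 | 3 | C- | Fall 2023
SELECT MIN(gpa) FROM students

Execution result:
2.84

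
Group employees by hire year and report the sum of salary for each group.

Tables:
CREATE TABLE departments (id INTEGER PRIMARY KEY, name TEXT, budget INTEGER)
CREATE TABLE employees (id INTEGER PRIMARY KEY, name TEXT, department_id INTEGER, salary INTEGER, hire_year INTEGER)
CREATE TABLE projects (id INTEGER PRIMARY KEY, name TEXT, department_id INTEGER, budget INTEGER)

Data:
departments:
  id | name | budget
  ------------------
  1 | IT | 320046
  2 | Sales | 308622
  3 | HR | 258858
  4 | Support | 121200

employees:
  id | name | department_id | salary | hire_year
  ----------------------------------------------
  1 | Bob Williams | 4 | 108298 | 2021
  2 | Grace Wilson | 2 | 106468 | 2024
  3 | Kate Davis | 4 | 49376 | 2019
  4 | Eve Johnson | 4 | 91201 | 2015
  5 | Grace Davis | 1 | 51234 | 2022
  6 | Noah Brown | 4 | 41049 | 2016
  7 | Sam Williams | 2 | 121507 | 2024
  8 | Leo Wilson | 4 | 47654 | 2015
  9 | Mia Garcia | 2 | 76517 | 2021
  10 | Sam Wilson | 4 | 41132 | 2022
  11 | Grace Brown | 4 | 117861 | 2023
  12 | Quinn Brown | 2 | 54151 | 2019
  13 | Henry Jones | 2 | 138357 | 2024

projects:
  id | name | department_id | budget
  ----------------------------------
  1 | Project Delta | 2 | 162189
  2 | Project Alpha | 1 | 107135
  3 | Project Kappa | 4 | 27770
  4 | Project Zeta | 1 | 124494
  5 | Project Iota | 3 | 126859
SELECT hire_year, SUM(salary) AS sum_salary FROM employees GROUP BY hire_year

Execution result:
hire_year | sum_salary
2015 | 138855
2016 | 41049
2019 | 103527
2021 | 184815
2022 | 92366
2023 | 117861
2024 | 366332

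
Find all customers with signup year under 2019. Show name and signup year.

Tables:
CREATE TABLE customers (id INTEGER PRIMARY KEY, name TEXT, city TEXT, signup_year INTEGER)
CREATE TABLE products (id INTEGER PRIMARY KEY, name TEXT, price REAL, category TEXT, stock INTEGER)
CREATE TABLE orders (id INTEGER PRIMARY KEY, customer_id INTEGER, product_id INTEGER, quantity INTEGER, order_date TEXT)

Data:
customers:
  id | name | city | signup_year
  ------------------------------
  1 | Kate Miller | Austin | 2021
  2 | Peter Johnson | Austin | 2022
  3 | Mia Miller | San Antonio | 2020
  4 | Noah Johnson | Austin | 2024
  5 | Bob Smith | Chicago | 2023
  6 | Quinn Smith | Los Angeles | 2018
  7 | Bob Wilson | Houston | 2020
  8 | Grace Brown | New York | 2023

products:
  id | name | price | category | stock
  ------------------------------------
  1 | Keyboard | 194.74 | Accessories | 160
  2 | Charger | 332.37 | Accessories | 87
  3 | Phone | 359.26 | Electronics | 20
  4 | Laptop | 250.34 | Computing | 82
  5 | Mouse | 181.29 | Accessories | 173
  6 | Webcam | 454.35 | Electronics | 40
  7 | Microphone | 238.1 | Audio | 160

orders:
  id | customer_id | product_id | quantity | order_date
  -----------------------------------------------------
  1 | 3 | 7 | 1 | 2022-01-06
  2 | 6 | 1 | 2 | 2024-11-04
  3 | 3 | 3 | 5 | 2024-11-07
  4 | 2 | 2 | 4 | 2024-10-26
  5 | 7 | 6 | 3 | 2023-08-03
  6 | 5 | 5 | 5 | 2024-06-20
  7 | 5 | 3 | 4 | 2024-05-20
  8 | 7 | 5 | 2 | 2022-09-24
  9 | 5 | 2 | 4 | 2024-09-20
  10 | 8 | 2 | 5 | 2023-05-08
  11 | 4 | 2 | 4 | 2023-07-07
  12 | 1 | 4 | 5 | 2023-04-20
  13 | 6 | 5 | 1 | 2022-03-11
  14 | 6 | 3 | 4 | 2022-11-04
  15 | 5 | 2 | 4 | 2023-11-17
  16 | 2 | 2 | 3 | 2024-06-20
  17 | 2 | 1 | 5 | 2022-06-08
SELECT name, signup_year FROM customers WHERE signup_year < 2019

Execution result:
name | signup_year
Quinn Smith | 2018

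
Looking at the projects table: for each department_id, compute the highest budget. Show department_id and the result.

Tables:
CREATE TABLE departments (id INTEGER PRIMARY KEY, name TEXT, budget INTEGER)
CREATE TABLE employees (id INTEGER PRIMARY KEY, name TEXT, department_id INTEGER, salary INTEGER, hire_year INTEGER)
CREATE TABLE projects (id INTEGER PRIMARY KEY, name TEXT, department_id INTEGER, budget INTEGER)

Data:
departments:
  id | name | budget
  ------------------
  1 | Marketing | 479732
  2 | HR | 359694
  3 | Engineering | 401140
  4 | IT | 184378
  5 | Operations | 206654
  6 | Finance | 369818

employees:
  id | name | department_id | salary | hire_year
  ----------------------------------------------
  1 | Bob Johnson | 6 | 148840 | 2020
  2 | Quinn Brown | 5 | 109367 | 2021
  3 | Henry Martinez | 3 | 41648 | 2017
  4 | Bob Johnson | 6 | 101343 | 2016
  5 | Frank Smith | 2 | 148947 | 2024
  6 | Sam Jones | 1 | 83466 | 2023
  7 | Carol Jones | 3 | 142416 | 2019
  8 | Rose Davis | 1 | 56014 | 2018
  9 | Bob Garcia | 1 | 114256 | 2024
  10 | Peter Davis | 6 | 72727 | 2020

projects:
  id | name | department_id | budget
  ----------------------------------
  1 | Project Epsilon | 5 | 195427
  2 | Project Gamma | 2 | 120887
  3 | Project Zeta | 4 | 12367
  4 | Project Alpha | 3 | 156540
SELECT department_id, MAX(budget) AS max_budget FROM projects GROUP BY department_id

Execution result:
department_id | max_budget
2 | 120887
3 | 156540
4 | 12367
5 | 195427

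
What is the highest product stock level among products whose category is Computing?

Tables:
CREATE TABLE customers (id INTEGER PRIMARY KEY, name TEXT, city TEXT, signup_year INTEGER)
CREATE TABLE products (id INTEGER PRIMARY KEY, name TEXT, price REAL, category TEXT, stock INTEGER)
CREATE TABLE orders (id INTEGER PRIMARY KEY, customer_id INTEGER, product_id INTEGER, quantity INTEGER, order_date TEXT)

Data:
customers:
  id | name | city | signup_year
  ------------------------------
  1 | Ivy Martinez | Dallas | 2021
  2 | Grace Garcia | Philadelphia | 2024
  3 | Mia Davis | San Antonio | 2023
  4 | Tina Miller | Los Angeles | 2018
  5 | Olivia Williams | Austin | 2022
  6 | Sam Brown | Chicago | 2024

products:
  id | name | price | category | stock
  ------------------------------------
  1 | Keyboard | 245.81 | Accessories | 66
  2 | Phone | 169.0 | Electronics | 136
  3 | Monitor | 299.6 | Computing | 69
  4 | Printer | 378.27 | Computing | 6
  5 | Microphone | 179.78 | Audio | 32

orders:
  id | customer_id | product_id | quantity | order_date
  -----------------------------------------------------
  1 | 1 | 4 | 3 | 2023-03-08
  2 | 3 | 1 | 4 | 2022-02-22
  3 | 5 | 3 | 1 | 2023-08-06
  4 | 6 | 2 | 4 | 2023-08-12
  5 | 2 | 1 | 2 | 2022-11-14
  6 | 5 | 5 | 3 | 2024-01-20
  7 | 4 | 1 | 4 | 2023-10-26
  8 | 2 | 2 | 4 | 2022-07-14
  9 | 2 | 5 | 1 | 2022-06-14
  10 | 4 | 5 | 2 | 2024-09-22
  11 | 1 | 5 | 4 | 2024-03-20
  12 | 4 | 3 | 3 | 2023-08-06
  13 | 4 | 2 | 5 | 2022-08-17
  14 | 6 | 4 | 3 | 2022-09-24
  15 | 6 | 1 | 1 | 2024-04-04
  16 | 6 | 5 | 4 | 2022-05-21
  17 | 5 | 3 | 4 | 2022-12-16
SELECT MAX(stock) FROM products WHERE category = 'Computing'

Execution result:
69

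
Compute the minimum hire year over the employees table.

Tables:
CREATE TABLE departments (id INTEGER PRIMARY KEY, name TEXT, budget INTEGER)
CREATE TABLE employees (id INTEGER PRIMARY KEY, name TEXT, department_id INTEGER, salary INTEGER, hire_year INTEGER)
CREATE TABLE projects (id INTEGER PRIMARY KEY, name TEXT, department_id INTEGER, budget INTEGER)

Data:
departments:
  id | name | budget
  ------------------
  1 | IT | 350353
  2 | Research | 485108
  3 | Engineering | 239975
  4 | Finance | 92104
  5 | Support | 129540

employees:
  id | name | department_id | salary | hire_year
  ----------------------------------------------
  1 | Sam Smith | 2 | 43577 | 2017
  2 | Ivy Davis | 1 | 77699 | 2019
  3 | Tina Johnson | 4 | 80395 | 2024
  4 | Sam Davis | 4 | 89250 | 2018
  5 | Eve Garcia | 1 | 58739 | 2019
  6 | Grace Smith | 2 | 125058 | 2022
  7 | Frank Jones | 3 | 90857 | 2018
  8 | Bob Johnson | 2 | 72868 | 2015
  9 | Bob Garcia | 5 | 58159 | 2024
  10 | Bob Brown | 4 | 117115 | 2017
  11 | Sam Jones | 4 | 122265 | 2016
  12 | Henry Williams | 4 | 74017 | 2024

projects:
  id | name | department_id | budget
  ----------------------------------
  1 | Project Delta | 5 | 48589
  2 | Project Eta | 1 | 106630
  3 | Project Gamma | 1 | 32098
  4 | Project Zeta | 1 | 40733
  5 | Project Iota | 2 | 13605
SELECT MIN(hire_year) FROM employees

Execution result:
2015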